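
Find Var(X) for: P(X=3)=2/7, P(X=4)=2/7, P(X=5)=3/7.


E[X] = 29/7, E[X^2] = 125/7
Var(X) = E[X^2] - (E[X])^2 = 125/7 - (29/7)^2 = 34/49

34/49


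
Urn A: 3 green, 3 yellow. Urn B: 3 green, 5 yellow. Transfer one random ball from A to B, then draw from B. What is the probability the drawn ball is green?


P(transfer green) = 3/6 = 1/2; P(transfer yellow) = 1/2
If green transferred: Urn II has 4 green of 9, so P(green|green moved) = 4/9
If yellow transferred: Urn II has 3 green of 9, so P(green|yellow moved) = 1/3
By total probability: P(green) = 1/2*4/9 + 1/2*1/3 = 7/18

7/18


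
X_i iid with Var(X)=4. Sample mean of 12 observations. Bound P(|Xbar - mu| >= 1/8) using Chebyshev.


Var(Xbar) = Var(X)/n = 4/12
Chebyshev: P(|Xbar-mu| >= 1/8) <= Var(Xbar)/(1/8)^2 = (1/3)/(1/64) = 64/3
Bound exceeds 1, so trivial bound: 1

1


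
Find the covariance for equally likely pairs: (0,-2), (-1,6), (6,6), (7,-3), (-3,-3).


E[X]=9/5, E[Y]=4/5, E[XY]=18/5
Cov(X,Y) = E[XY] - E[X]E[Y] = 18/5 - 9/5*4/5 = 54/25

54/25


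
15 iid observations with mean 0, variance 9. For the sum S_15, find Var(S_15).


By independence, Var(S_n) = n*Var(X_1) = 15*9 = 135

135


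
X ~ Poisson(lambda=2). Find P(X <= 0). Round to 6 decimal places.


P(X<=0) = e^(-2)*2^0/0!
≈ 0.1353352832
≈ 0.135335

0.135335


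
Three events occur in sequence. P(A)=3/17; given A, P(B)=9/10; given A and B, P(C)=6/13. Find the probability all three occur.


P(A∩B∩C) = P(A) * P(B|A) * P(C|A∩B)
= 3/17 * 9/10 * 6/13
= 27/170 * 6/13 = 81/1105

81/1105


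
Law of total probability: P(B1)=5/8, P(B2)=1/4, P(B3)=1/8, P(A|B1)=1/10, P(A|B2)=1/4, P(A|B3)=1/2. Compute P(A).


P(A) = P(A|B1)P(B1) + P(A|B2)P(B2) + P(A|B3)P(B3)
= 1/10*5/8 + 1/4*1/4 + 1/2*1/8
= 1/16 + 1/16 + 1/16 = 3/16

3/16


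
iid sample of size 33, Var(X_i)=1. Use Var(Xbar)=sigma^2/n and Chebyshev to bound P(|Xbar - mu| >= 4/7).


Var(Xbar) = Var(X)/n = 1/33
Chebyshev: P(|Xbar-mu| >= 4/7) <= Var(Xbar)/(4/7)^2 = (1/33)/(16/49) = 49/528

49/528


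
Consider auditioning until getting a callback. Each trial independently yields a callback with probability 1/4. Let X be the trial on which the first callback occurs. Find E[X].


For geometric (trials until first success), E[X] = 1/p = 1/(1/4) = 4

4


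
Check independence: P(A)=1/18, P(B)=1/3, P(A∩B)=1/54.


P(A)*P(B) = 1/18*1/3 = 1/54
P(A∩B) = 1/54, which equals P(A)P(B), so independent

Yes, A and B are independent


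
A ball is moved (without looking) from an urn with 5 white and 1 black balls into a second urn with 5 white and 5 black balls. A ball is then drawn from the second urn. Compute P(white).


P(transfer white) = 5/6; P(transfer black) = 1/6
If white transferred: Urn II has 6 white of 11, so P(white|white moved) = 6/11
If black transferred: Urn II has 5 white of 11, so P(white|black moved) = 5/11
By total probability: P(white) = 5/6*6/11 + 1/6*5/11 = 35/66

35/66


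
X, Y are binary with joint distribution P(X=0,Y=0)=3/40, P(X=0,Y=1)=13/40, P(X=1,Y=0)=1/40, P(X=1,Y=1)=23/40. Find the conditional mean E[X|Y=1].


P(Y=1) = 36/40
E[X|Y=1] = (0*13 + 1*23)/36 = 23/36

23/36


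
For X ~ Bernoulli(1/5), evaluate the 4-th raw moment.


For Bernoulli: X in {0,1}
E[X^4] = 0^4*(1-1/5) + 1^4*1/5 = 1/5

1/5


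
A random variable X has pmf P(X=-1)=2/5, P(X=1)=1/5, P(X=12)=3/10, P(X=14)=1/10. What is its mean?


E[X] = sum(x * P(x))
= -1*2/5 + 1*1/5 + 12*3/10 + 14*1/10
= 24/5

24/5


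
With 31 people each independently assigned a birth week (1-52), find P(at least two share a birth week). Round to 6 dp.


P(all different) = prod((52-i)/52 for i=0..30) = 0.000010
P(at least one match) = 1 - 0.000010 = 0.999990

0.999990


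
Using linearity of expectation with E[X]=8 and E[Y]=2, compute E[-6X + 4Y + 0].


E[-6X + 4Y + 0] = -6*E[X] + 4*E[Y] + 0
= (-6)*(8) + (4)*(2) + (0)
= -48 + 8 + 0 = -40

-40


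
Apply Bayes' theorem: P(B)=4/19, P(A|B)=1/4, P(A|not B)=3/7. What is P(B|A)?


P(A) = P(A|B)P(B) + P(A|B')P(B') = 1/4*4/19 + 3/7*15/19 = 52/133
P(B|A) = P(A|B)P(B)/P(A) = (1/19)/(52/133) = 7/52

7/52


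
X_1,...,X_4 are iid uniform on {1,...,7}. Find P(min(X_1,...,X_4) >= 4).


P(min >= 4) = P(all X_i >= 4) = (P(X_1 >= 4))^4
= (4/7)^4 = 256/2401

256/2401


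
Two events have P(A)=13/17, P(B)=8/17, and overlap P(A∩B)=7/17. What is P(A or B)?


P(A∪B) = P(A) + P(B) - P(A∩B)
= 13/17 + 8/17 - 7/17 = 14/17

14/17


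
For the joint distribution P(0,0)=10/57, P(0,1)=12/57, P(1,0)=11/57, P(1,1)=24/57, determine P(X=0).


P(X=0) = P(0,0)+P(0,1) = 10/57 + 12/57 = 22/57

22/57


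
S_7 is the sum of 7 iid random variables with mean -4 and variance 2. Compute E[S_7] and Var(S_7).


E[S_n] = n*mu = 7*-4 = -28
Var(S_n) = n*sigma^2 = 7*2 = 14

E[S_7]=-28, Var(S_7)=14


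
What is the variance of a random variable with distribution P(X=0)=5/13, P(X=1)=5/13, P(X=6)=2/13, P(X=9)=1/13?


E[X] = 2, E[X^2] = 158/13
Var(X) = E[X^2] - (E[X])^2 = 158/13 - (2)^2 = 106/13

106/13


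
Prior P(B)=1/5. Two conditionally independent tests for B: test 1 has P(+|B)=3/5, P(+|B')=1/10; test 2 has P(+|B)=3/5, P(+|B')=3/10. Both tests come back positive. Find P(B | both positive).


After test 1: P(+) = 3/5*1/5 + 1/10*4/5 = 1/5
P(B|+) = (3/25)/(1/5) = 3/5
After test 2 (use post1 as new prior): P(+) = 3/5*3/5 + 3/10*2/5 = 12/25
P(B|+,+) = (9/25)/(12/25) = 3/4

3/4


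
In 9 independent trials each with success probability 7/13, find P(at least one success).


P(at least one) = 1 - P(none)
P(none) = (1 - 7/13)^9 = (6/13)^9 = 10077696/10604499373
P(at least one) = 1 - 10077696/10604499373 = 10594421677/10604499373

10594421677/10604499373


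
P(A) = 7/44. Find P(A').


P(A') = 1 - P(A) = 1 - 7/44 = 37/44

37/44


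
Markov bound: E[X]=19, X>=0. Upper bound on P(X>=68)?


Markov: P(X >= a) <= E[X]/a
P(X >= 68) <= 19/68

19/68


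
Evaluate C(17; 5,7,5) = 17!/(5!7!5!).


17! = 355687428096000
Denominator: 5!=120 * 7!=5040 * 5!=120
Coefficient = 355687428096000 / 72576000 = 4900896

4900896


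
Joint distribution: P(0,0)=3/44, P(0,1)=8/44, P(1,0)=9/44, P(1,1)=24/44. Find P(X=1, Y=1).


Read from table: P(X=1, Y=1) = 24/44 = 6/11

6/11


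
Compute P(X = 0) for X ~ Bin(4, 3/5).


P(X=0) = C(4,0) * p^0 * (1-p)^4
= 1 * 1 * 16/625
= 16/625

16/625


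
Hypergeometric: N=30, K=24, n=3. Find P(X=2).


P(X=2) = C(24,2)*C(6,1) / C(30,3)
= 276*6 / 4060
= 1656/4060 = 414/1015

414/1015


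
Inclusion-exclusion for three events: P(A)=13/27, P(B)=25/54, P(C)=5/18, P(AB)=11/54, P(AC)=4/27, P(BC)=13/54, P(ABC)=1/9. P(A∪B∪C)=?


P(A∪B∪C) = P(A)+P(B)+P(C) - P(AB)-P(AC)-P(BC) + P(ABC)
= 13/27+25/54+5/18 - 11/54-4/27-13/54 + 1/9
= 20/27

20/27


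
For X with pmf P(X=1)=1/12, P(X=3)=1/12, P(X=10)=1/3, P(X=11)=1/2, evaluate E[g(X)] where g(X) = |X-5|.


E[|X-5|] = sum(g(x)*P(x))
= 4*1/12 + 2*1/12 + 5*1/3 + 6*1/2
= 31/6

31/6


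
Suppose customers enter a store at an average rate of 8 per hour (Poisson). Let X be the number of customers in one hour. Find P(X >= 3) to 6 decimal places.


P(X>=3) = 1 - P(X<=2) = 1 - (e^(-8)*8^0/0! + e^(-8)*8^1/1! + e^(-8)*8^2/2!)
≈ 1 - (0.0003354626 + 0.0026837010 + 0.0107348041)
= 1 - 0.0137539677 = 0.9862460323
≈ 0.986246

0.986246


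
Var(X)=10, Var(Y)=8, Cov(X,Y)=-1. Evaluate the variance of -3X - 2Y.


Var(-3X - 2Y) = (-3)^2*Var(X) + (-2)^2*Var(Y) + 2*(-3)*(-2)*Cov(X,Y)
= 9*10 + 4*8 + 12*(-1)
= 90 + 32 - 12 = 110

110


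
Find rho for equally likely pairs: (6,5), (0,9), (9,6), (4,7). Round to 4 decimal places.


Cov(X,Y) = -4.0625, Var(X) = 10.6875, Var(Y) = 2.1875
rho = Cov/(sqrt(VarX)*sqrt(VarY)) = -0.8402

-0.8402


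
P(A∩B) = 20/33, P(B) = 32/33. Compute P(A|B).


P(A|B) = P(A∩B)/P(B) = (20/33)/(32/33) = 20/32 = 5/8

5/8


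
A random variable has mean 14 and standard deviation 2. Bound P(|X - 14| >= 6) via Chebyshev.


k = 6/2 = 3
Chebyshev: P(|X-mu| >= k*sigma) <= 1/k^2 = 1/3^2 = 1/9

1/9


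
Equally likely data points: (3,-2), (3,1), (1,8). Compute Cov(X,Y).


E[X]=7/3, E[Y]=7/3, E[XY]=5/3
Cov(X,Y) = E[XY] - E[X]E[Y] = 5/3 - 7/3*7/3 = -34/9

-34/9


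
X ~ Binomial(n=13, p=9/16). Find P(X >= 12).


P(X>=12) = P(X=12) + P(X=13)
= 25701087819771/4503599627370496 + 2541865828329/4503599627370496
= 7060738412025/1125899906842624

7060738412025/1125899906842624


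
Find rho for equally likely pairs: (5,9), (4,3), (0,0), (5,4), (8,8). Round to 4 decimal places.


Cov(X,Y) = 7.0800, Var(X) = 6.6400, Var(Y) = 10.9600
rho = Cov/(sqrt(VarX)*sqrt(VarY)) = 0.8299

0.8299


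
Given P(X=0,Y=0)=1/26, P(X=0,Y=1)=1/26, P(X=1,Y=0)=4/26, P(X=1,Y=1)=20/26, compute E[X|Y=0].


P(Y=0) = 5/26
E[X|Y=0] = (0*1 + 1*4)/5 = 4/5

4/5


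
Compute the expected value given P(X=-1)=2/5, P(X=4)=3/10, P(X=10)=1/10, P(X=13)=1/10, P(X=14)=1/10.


E[X] = sum(x * P(x))
= -1*2/5 + 4*3/10 + 10*1/10 + 13*1/10 + 14*1/10
= 9/2

9/2


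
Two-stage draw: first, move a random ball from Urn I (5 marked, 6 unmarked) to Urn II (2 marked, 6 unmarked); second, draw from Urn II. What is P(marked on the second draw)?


P(transfer marked) = 5/11; P(transfer unmarked) = 6/11
If marked transferred: Urn II has 3 marked of 9, so P(marked|marked moved) = 1/3
If unmarked transferred: Urn II has 2 marked of 9, so P(marked|unmarked moved) = 2/9
By total probability: P(marked) = 5/11*1/3 + 6/11*2/9 = 3/11

3/11


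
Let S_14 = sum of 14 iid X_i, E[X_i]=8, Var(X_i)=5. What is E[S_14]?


E[S_n] = n*E[X_1] = 14*8 = 112

112


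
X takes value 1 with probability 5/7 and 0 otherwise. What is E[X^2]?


For Bernoulli: X in {0,1}
E[X^2] = 0^2*(1-5/7) + 1^2*5/7 = 5/7

5/7


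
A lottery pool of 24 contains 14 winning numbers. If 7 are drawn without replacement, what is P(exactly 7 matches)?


P(X=7) = C(14,7)*C(10,0) / C(24,7)
= 3432*1 / 346104
= 3432/346104 = 13/1311

13/1311


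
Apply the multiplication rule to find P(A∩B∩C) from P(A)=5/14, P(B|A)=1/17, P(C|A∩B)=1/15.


P(A∩B∩C) = P(A) * P(B|A) * P(C|A∩B)
= 5/14 * 1/17 * 1/15
= 5/238 * 1/15 = 1/714

1/714


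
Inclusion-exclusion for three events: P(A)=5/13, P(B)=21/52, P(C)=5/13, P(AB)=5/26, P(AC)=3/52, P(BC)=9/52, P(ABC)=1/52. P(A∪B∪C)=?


P(A∪B∪C) = P(A)+P(B)+P(C) - P(AB)-P(AC)-P(BC) + P(ABC)
= 5/13+21/52+5/13 - 5/26-3/52-9/52 + 1/52
= 10/13

10/13


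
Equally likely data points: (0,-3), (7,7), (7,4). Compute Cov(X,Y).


E[X]=14/3, E[Y]=8/3, E[XY]=77/3
Cov(X,Y) = E[XY] - E[X]E[Y] = 77/3 - 14/3*8/3 = 119/9

119/9


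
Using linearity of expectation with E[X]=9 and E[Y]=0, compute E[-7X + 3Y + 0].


E[-7X + 3Y + 0] = -7*E[X] + 3*E[Y] + 0
= (-7)*(9) + (3)*(0) + (0)
= -63 + 0 + 0 = -63

-63


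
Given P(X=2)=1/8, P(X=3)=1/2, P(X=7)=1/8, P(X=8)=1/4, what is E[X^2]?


E[X^2] = sum(g(x)*P(x))
= 4*1/8 + 9*1/2 + 49*1/8 + 64*1/4
= 217/8

217/8


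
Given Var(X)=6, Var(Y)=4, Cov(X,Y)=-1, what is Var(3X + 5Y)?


Var(3X + 5Y) = 3^2*Var(X) + 5^2*Var(Y) + 2*3*5*Cov(X,Y)
= 9*6 + 25*4 + 30*(-1)
= 54 + 100 - 30 = 124

124


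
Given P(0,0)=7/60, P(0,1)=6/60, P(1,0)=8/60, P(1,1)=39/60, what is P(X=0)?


P(X=0) = P(0,0)+P(0,1) = 7/60 + 6/60 = 13/60

13/60


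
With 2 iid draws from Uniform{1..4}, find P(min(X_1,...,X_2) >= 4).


P(min >= 4) = P(all X_i >= 4) = (P(X_1 >= 4))^2
= (1/4)^2 = 1/16

1/16


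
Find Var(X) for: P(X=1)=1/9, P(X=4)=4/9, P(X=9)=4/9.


E[X] = 53/9, E[X^2] = 389/9
Var(X) = E[X^2] - (E[X])^2 = 389/9 - (53/9)^2 = 692/81

692/81


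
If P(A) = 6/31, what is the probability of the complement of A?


P(A') = 1 - P(A) = 1 - 6/31 = 25/31

25/31


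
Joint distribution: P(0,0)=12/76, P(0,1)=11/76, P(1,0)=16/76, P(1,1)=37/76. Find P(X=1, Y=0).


Read from table: P(X=1, Y=0) = 16/76 = 4/19

4/19


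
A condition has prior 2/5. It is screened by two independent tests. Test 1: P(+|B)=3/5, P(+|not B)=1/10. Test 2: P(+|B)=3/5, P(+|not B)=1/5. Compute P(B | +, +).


After test 1: P(+) = 3/5*2/5 + 1/10*3/5 = 3/10
P(B|+) = (6/25)/(3/10) = 4/5
After test 2 (use post1 as new prior): P(+) = 3/5*4/5 + 1/5*1/5 = 13/25
P(B|+,+) = (12/25)/(13/25) = 12/13

12/13


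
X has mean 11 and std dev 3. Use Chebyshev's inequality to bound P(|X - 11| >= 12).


k = 12/3 = 4
Chebyshev: P(|X-mu| >= k*sigma) <= 1/k^2 = 1/4^2 = 1/16

1/16


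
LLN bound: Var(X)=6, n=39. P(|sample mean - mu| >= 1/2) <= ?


Var(Xbar) = Var(X)/n = 6/39
Chebyshev: P(|Xbar-mu| >= 1/2) <= Var(Xbar)/(1/2)^2 = (2/13)/(1/4) = 8/13

8/13


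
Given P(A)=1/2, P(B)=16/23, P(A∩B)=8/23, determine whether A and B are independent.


P(A)*P(B) = 1/2*16/23 = 8/23
P(A∩B) = 8/23, which equals P(A)P(B), so independent

Yes, A and B are independent


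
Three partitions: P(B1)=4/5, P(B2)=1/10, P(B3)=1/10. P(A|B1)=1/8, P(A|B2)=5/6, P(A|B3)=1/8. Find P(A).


P(A) = P(A|B1)P(B1) + P(A|B2)P(B2) + P(A|B3)P(B3)
= 1/8*4/5 + 5/6*1/10 + 1/8*1/10
= 1/10 + 1/12 + 1/80 = 47/240

47/240


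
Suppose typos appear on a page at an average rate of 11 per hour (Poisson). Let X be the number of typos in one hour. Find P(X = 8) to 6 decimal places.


P(X=8) = e^(-11) * 11^8 / 8!
≈ 0.00001670170079 * 214358881 / 40320
≈ 0.088794

0.088794


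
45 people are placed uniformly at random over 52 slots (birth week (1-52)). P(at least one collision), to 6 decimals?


P(all different) = prod((52-i)/52 for i=0..44) = 0.000000
P(at least one match) = 1 - 0.000000 = 1.000000

1.000000


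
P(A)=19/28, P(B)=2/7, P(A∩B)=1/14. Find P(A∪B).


P(A∪B) = P(A) + P(B) - P(A∩B)
= 19/28 + 2/7 - 1/14 = 25/28

25/28


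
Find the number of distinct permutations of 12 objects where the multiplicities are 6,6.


12! = 479001600
Denominator: 6!=720 * 6!=720
Coefficient = 479001600 / 518400 = 924

924


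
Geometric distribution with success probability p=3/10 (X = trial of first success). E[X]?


For geometric (trials until first success), E[X] = 1/p = 1/(3/10) = 10/3

10/3


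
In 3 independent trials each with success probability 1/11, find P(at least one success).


P(at least one) = 1 - P(none)
P(none) = (1 - 1/11)^3 = (10/11)^3 = 1000/1331
P(at least one) = 1 - 1000/1331 = 331/1331

331/1331


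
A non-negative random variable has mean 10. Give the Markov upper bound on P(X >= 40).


Markov: P(X >= a) <= E[X]/a
P(X >= 40) <= 10/40 = 1/4

1/4


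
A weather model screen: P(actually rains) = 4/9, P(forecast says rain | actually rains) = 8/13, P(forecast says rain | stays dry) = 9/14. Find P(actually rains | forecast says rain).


P(A) = P(A|B)P(B) + P(A|B')P(B') = 8/13*4/9 + 9/14*5/9 = 1033/1638
P(B|A) = P(A|B)P(B)/P(A) = (32/117)/(1033/1638) = 448/1033

448/1033


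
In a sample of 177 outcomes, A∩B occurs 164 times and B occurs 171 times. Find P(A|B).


P(A|B) = P(A∩B)/P(B) = (164/177)/(171/177) = 164/171

164/171


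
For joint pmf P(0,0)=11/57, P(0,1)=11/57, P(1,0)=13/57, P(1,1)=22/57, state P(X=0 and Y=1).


Read from table: P(X=0, Y=1) = 11/57

11/57


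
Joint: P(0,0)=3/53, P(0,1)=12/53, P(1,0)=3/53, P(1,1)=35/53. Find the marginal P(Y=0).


P(Y=0) = P(0,0)+P(1,0) = 3/53 + 3/53 = 6/53

6/53


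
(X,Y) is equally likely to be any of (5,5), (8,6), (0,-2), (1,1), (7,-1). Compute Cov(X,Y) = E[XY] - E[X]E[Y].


E[X]=21/5, E[Y]=9/5, E[XY]=67/5
Cov(X,Y) = E[XY] - E[X]E[Y] = 67/5 - 21/5*9/5 = 146/25

146/25


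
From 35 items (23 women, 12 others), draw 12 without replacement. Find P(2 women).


P(X=2) = C(23,2)*C(12,10) / C(35,12)
= 253*66 / 834451800
= 16698/834451800 = 2783/139075300

2783/139075300


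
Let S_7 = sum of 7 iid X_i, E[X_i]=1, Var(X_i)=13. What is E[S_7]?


E[S_n] = n*E[X_1] = 7*1 = 7

7


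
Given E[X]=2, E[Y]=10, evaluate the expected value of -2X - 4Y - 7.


E[-2X - 4Y - 7] = -2*E[X] - 4*E[Y] - 7
= (-2)*(2) + (-4)*(10) + (-7)
= -4 - 40 - 7 = -51

-51


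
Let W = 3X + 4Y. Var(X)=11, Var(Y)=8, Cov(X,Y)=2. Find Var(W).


Var(3X + 4Y) = 3^2*Var(X) + 4^2*Var(Y) + 2*3*4*Cov(X,Y)
= 9*11 + 16*8 + 24*2
= 99 + 128 + 48 = 275

275


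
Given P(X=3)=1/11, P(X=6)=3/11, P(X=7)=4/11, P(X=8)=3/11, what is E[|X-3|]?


E[|X-3|] = sum(g(x)*P(x))
= 0*1/11 + 3*3/11 + 4*4/11 + 5*3/11
= 40/11

40/11


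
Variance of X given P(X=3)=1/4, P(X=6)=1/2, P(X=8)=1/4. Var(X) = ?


E[X] = 23/4, E[X^2] = 145/4
Var(X) = E[X^2] - (E[X])^2 = 145/4 - (23/4)^2 = 51/16

51/16


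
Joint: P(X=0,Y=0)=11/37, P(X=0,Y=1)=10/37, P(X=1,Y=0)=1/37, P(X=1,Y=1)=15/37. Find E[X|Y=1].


P(Y=1) = 25/37
E[X|Y=1] = (0*10 + 1*15)/25 = 15/25 = 3/5

3/5


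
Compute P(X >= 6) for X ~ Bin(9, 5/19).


P(X>=6) = P(X=6) + P(X=7) + P(X=8) + P(X=9)
= 3601500000/322687697779 + 551250000/322687697779 + 49218750/322687697779 + 1953125/322687697779
= 4203921875/322687697779

4203921875/322687697779


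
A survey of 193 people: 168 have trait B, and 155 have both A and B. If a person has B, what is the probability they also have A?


P(A|B) = P(A∩B)/P(B) = (155/193)/(168/193) = 155/168

155/168


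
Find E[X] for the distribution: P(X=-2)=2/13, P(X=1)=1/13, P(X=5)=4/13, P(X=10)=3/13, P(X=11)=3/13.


E[X] = sum(x * P(x))
= -2*2/13 + 1*1/13 + 5*4/13 + 10*3/13 + 11*3/13
= 80/13

80/13


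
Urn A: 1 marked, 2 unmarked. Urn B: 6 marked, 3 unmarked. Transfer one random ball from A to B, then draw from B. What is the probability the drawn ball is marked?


P(transfer marked) = 1/3; P(transfer unmarked) = 2/3
If marked transferred: Urn II has 7 marked of 10, so P(marked|marked moved) = 7/10
If unmarked transferred: Urn II has 6 marked of 10, so P(marked|unmarked moved) = 3/5
By total probability: P(marked) = 1/3*7/10 + 2/3*3/5 = 19/30

19/30


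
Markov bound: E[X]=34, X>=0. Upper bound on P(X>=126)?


Markov: P(X >= a) <= E[X]/a
P(X >= 126) <= 34/126 = 17/63

17/63


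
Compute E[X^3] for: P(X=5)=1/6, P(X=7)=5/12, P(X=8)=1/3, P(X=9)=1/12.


E[X^3] = sum(x^3 * P(x))
= 125*1/6 + 343*5/12 + 512*1/3 + 729*1/12
= 2371/6

2371/6


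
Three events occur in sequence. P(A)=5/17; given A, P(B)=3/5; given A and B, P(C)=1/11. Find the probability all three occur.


P(A∩B∩C) = P(A) * P(B|A) * P(C|A∩B)
= 5/17 * 3/5 * 1/11
= 3/17 * 1/11 = 3/187

3/187


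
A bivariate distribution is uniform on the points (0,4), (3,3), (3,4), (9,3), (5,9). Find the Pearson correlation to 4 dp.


Cov(X,Y) = 0.2000, Var(X) = 8.8000, Var(Y) = 5.0400
rho = Cov/(sqrt(VarX)*sqrt(VarY)) = 0.0300

0.0300


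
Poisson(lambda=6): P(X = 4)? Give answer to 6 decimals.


P(X=4) = e^(-6) * 6^4 / 4!
≈ 0.002478752177 * 1296 / 24
≈ 0.133853

0.133853


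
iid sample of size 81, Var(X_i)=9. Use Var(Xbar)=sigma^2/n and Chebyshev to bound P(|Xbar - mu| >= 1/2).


Var(Xbar) = Var(X)/n = 9/81
Chebyshev: P(|Xbar-mu| >= 1/2) <= Var(Xbar)/(1/2)^2 = (1/9)/(1/4) = 4/9

4/9


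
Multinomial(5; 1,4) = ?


5! = 120
Denominator: 1!=1 * 4!=24
Coefficient = 120 / 24 = 5

5


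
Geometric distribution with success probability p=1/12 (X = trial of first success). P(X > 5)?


P(X > 5) = P(first 5 trials all fail) = (1-p)^5 = (11/12)^5 = 161051/248832

161051/248832


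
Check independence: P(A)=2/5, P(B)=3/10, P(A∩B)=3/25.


P(A)*P(B) = 2/5*3/10 = 3/25
P(A∩B) = 3/25, which equals P(A)P(B), so independent

Yes, A and B are independent


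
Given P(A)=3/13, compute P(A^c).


P(A') = 1 - P(A) = 1 - 3/13 = 10/13

10/13


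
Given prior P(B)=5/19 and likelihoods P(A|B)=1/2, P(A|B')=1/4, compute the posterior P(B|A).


P(A) = P(A|B)P(B) + P(A|B')P(B') = 1/2*5/19 + 1/4*14/19 = 6/19
P(B|A) = P(A|B)P(B)/P(A) = (5/38)/(6/19) = 5/12

5/12


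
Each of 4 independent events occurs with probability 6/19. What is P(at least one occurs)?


P(at least one) = 1 - P(none)
P(none) = (1 - 6/19)^4 = (13/19)^4 = 28561/130321
P(at least one) = 1 - 28561/130321 = 101760/130321

101760/130321


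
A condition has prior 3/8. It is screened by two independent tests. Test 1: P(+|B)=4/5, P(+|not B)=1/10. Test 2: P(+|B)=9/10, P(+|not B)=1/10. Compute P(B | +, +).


After test 1: P(+) = 4/5*3/8 + 1/10*5/8 = 29/80
P(B|+) = (3/10)/(29/80) = 24/29
After test 2 (use post1 as new prior): P(+) = 9/10*24/29 + 1/10*5/29 = 221/290
P(B|+,+) = (108/145)/(221/290) = 216/221

216/221


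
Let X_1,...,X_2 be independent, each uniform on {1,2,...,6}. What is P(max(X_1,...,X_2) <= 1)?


P(max <= 1) = P(all X_i <= 1) = (P(X_1 <= 1))^2
= (1/6)^2 = 1/36

1/36


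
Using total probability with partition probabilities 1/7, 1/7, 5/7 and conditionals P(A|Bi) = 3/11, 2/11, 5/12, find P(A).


P(A) = P(A|B1)P(B1) + P(A|B2)P(B2) + P(A|B3)P(B3)
= 3/11*1/7 + 2/11*1/7 + 5/12*5/7
= 3/77 + 2/77 + 25/84 = 335/924

335/924


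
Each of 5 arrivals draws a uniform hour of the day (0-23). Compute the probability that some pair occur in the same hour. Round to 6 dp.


P(all different) = prod((24-i)/24 for i=0..4) = 0.640553
P(at least one match) = 1 - 0.640553 = 0.359447

0.359447


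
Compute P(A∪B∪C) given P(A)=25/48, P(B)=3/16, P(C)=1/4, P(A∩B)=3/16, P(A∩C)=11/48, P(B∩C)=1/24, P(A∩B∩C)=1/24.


P(A∪B∪C) = P(A)+P(B)+P(C) - P(AB)-P(AC)-P(BC) + P(ABC)
= 25/48+3/16+1/4 - 3/16-11/48-1/24 + 1/24
= 13/24

13/24


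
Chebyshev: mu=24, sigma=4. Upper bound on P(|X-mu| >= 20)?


k = 20/4 = 5
Chebyshev: P(|X-mu| >= k*sigma) <= 1/k^2 = 1/5^2 = 1/25

1/25


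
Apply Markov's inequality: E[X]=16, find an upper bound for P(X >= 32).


Markov: P(X >= a) <= E[X]/a
P(X >= 32) <= 16/32 = 1/2

1/2


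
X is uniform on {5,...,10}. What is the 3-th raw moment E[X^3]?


E[X^3] = (1/6) * sum(x^3 for x=5..10)
= 2925/6 = 975/2

975/2


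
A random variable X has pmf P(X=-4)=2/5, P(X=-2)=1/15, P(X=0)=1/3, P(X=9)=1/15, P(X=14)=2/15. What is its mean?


E[X] = sum(x * P(x))
= -4*2/5 - 2*1/15 + 0*1/3 + 9*1/15 + 14*2/15
= 11/15

11/15


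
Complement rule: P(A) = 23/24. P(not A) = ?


P(A') = 1 - P(A) = 1 - 23/24 = 1/24

1/24


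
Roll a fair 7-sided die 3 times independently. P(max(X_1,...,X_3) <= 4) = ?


P(max <= 4) = P(all X_i <= 4) = (P(X_1 <= 4))^3
= (4/7)^3 = 64/343

64/343


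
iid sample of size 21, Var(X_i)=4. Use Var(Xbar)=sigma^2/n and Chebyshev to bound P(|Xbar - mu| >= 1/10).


Var(Xbar) = Var(X)/n = 4/21
Chebyshev: P(|Xbar-mu| >= 1/10) <= Var(Xbar)/(1/10)^2 = (4/21)/(1/100) = 400/21
Bound exceeds 1, so trivial bound: 1

1


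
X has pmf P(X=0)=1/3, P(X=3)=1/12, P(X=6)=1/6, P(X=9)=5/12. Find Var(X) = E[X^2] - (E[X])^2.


E[X] = 5, E[X^2] = 81/2
Var(X) = E[X^2] - (E[X])^2 = 81/2 - (5)^2 = 31/2

31/2


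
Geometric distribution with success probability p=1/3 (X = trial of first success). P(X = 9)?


P(X=9) = (1-p)^8 * p = (2/3)^8 * 1/3
= 256/6561 * 1/3 = 256/19683

256/19683


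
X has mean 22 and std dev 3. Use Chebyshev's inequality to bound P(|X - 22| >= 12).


k = 12/3 = 4
Chebyshev: P(|X-mu| >= k*sigma) <= 1/k^2 = 1/4^2 = 1/16

1/16


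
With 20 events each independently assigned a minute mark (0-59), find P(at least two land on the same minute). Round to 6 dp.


P(all different) = prod((60-i)/60 for i=0..19) = 0.027894
P(at least one match) = 1 - 0.027894 = 0.972106

0.972106


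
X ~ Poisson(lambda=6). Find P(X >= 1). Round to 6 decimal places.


P(X>=1) = 1 - P(X<=0) = 1 - (e^(-6)*6^0/0!)
≈ 1 - 0.0024787522 = 0.9975212478
≈ 0.997521

0.997521


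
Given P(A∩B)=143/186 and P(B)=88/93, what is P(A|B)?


P(A|B) = P(A∩B)/P(B) = (143/186)/(176/186) = 143/176 = 13/16

13/16


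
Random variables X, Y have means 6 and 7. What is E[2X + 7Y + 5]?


E[2X + 7Y + 5] = 2*E[X] + 7*E[Y] + 5
= (2)*(6) + (7)*(7) + (5)
= 12 + 49 + 5 = 66

66


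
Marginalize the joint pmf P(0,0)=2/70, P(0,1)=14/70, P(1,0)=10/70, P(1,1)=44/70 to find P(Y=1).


P(Y=1) = P(0,1)+P(1,1) = 14/70 + 44/70 = 58/70 = 29/35

29/35


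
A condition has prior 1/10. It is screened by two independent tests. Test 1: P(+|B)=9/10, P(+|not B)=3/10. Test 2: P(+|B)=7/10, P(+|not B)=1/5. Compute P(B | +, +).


After test 1: P(+) = 9/10*1/10 + 3/10*9/10 = 9/25
P(B|+) = (9/100)/(9/25) = 1/4
After test 2 (use post1 as new prior): P(+) = 7/10*1/4 + 1/5*3/4 = 13/40
P(B|+,+) = (7/40)/(13/40) = 7/13

7/13


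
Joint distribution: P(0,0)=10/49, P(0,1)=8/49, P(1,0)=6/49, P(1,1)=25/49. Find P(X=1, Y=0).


Read from table: P(X=1, Y=0) = 6/49

6/49


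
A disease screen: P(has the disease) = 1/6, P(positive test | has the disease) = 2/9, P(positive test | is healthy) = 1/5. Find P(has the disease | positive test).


P(A) = P(A|B)P(B) + P(A|B')P(B') = 2/9*1/6 + 1/5*5/6 = 11/54
P(B|A) = P(A|B)P(B)/P(A) = (1/27)/(11/54) = 2/11

2/11


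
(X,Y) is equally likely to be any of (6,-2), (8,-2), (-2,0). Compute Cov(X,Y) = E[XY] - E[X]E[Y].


E[X]=4, E[Y]=-4/3, E[XY]=-28/3
Cov(X,Y) = E[XY] - E[X]E[Y] = -28/3 - 4*-4/3 = -4

-4


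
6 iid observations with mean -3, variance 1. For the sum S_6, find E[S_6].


E[S_n] = n*E[X_1] = 6*-3 = -18

-18


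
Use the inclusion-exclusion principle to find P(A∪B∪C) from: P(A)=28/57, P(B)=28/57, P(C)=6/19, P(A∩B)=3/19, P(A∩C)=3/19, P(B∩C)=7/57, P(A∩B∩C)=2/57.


P(A∪B∪C) = P(A)+P(B)+P(C) - P(AB)-P(AC)-P(BC) + P(ABC)
= 28/57+28/57+6/19 - 3/19-3/19-7/57 + 2/57
= 17/19

17/19


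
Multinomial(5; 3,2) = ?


5! = 120
Denominator: 3!=6 * 2!=2
Coefficient = 120 / 12 = 10

10


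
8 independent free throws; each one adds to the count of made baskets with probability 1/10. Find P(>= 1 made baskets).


P(at least one) = 1 - P(none)
P(none) = (1 - 1/10)^8 = (9/10)^8 = 43046721/100000000
P(at least one) = 1 - 43046721/100000000 = 56953279/100000000

56953279/100000000


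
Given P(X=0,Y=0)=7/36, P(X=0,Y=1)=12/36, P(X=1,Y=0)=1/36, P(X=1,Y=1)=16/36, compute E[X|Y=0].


P(Y=0) = 8/36
E[X|Y=0] = (0*7 + 1*1)/8 = 1/8

1/8


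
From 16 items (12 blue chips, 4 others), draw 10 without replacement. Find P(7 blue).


P(X=7) = C(12,7)*C(4,3) / C(16,10)
= 792*4 / 8008
= 3168/8008 = 36/91

36/91


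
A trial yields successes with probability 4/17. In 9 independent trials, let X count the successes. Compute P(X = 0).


P(X=0) = C(9,0) * p^0 * (1-p)^9
= 1 * 1 * 10604499373/118587876497
= 10604499373/118587876497

10604499373/118587876497


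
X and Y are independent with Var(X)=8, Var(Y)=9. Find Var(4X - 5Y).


Independence => Cov(X,Y)=0
Var(4X - 5Y) = 4^2*Var(X) + (-5)^2*Var(Y)
= 16*8 + 25*9 = 353

353


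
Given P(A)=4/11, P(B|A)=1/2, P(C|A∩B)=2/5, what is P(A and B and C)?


P(A∩B∩C) = P(A) * P(B|A) * P(C|A∩B)
= 4/11 * 1/2 * 2/5
= 2/11 * 2/5 = 4/55

4/55


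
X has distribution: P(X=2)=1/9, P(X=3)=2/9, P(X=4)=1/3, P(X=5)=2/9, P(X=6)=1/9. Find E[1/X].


E[1/X] = sum(g(x)*P(x))
= 1/2*1/9 + 1/3*2/9 + 1/4*1/3 + 1/5*2/9 + 1/6*1/9
= 149/540

149/540


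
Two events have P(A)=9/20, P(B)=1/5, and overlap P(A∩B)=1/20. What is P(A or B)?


P(A∪B) = P(A) + P(B) - P(A∩B)
= 9/20 + 1/5 - 1/20 = 3/5

3/5


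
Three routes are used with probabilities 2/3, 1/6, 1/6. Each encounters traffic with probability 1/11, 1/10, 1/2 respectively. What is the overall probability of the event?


P(A) = P(A|B1)P(B1) + P(A|B2)P(B2) + P(A|B3)P(B3)
= 1/11*2/3 + 1/10*1/6 + 1/2*1/6
= 2/33 + 1/60 + 1/12 = 53/330

53/330


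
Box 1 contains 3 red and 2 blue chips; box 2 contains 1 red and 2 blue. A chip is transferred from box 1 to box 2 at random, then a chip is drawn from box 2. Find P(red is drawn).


P(transfer red) = 3/5; P(transfer blue) = 2/5
If red transferred: Urn II has 2 red of 4, so P(red|red moved) = 1/2
If blue transferred: Urn II has 1 red of 4, so P(red|blue moved) = 1/4
By total probability: P(red) = 3/5*1/2 + 2/5*1/4 = 2/5

2/5


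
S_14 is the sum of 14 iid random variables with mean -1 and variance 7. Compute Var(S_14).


By independence, Var(S_n) = n*Var(X_1) = 14*7 = 98

98


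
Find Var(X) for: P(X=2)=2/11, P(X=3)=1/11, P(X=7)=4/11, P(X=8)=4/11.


E[X] = 67/11, E[X^2] = 469/11
Var(X) = E[X^2] - (E[X])^2 = 469/11 - (67/11)^2 = 670/121

670/121


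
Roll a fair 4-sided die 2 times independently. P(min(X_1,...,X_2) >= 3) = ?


P(min >= 3) = P(all X_i >= 3) = (P(X_1 >= 3))^2
= (2/4)^2 = (1/2)^2 = 1/4

1/4


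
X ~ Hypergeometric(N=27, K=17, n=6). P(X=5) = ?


P(X=5) = C(17,5)*C(10,1) / C(27,6)
= 6188*10 / 296010
= 61880/296010 = 476/2277

476/2277


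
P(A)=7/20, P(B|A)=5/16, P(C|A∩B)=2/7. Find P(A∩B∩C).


P(A∩B∩C) = P(A) * P(B|A) * P(C|A∩B)
= 7/20 * 5/16 * 2/7
= 7/64 * 2/7 = 1/32

1/32


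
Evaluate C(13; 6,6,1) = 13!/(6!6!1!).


13! = 6227020800
Denominator: 6!=720 * 6!=720 * 1!=1
Coefficient = 6227020800 / 518400 = 12012

12012


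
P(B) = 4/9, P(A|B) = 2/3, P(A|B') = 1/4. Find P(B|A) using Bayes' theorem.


P(A) = P(A|B)P(B) + P(A|B')P(B') = 2/3*4/9 + 1/4*5/9 = 47/108
P(B|A) = P(A|B)P(B)/P(A) = (8/27)/(47/108) = 32/47

32/47


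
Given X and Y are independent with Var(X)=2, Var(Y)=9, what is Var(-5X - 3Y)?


Independence => Cov(X,Y)=0
Var(-5X - 3Y) = (-5)^2*Var(X) + (-3)^2*Var(Y)
= 25*2 + 9*9 = 131

131


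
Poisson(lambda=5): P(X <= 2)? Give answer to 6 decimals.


P(X<=2) = e^(-5)*5^0/0! + e^(-5)*5^1/1! + e^(-5)*5^2/2!
≈ 0.0067379470 + 0.0336897350 + 0.0842243375
= 0.1246520195
≈ 0.124652

0.124652


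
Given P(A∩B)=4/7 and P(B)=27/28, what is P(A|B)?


P(A|B) = P(A∩B)/P(B) = (16/28)/(27/28) = 16/27

16/27


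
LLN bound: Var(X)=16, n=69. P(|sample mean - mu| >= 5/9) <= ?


Var(Xbar) = Var(X)/n = 16/69
Chebyshev: P(|Xbar-mu| >= 5/9) <= Var(Xbar)/(5/9)^2 = (16/69)/(25/81) = 432/575

432/575


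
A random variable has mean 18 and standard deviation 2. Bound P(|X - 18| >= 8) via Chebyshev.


k = 8/2 = 4
Chebyshev: P(|X-mu| >= k*sigma) <= 1/k^2 = 1/4^2 = 1/16

1/16


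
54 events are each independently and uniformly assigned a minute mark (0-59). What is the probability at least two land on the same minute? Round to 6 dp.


P(all different) = prod((60-i)/60 for i=0..53) = 0.000000
P(at least one match) = 1 - 0.000000 = 1.000000

1.000000


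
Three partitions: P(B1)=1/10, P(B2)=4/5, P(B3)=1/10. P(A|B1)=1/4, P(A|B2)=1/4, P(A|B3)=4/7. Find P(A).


P(A) = P(A|B1)P(B1) + P(A|B2)P(B2) + P(A|B3)P(B3)
= 1/4*1/10 + 1/4*4/5 + 4/7*1/10
= 1/40 + 1/5 + 2/35 = 79/280

79/280


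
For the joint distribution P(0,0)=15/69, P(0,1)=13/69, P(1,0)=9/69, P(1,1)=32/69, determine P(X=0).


P(X=0) = P(0,0)+P(0,1) = 15/69 + 13/69 = 28/69

28/69


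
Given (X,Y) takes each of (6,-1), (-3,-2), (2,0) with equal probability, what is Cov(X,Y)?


E[X]=5/3, E[Y]=-1, E[XY]=0
Cov(X,Y) = E[XY] - E[X]E[Y] = 0 - 5/3*-1 = 5/3

5/3


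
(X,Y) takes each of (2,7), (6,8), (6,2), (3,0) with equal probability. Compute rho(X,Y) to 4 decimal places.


Cov(X,Y) = 0.4375, Var(X) = 3.1875, Var(Y) = 11.1875
rho = Cov/(sqrt(VarX)*sqrt(VarY)) = 0.0733

0.0733


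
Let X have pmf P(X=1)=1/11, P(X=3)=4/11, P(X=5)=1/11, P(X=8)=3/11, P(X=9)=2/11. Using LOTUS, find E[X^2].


E[X^2] = sum(g(x)*P(x))
= 1*1/11 + 9*4/11 + 25*1/11 + 64*3/11 + 81*2/11
= 416/11

416/11


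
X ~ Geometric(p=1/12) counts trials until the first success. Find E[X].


For geometric (trials until first success), E[X] = 1/p = 1/(1/12) = 12

12


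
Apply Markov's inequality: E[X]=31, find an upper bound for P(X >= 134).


Markov: P(X >= a) <= E[X]/a
P(X >= 134) <= 31/134

31/134


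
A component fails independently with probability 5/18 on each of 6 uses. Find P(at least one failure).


P(at least one) = 1 - P(none)
P(none) = (1 - 5/18)^6 = (13/18)^6 = 4826809/34012224
P(at least one) = 1 - 4826809/34012224 = 29185415/34012224

29185415/34012224


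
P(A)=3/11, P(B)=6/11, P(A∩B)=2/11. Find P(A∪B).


P(A∪B) = P(A) + P(B) - P(A∩B)
= 3/11 + 6/11 - 2/11 = 7/11

7/11


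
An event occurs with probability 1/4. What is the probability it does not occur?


P(A') = 1 - P(A) = 1 - 1/4 = 3/4

3/4


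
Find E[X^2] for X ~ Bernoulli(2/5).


For Bernoulli: X in {0,1}
E[X^2] = 0^2*(1-2/5) + 1^2*2/5 = 2/5

2/5


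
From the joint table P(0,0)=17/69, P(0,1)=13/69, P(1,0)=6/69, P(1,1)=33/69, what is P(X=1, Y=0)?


Read from table: P(X=1, Y=0) = 6/69 = 2/23

2/23


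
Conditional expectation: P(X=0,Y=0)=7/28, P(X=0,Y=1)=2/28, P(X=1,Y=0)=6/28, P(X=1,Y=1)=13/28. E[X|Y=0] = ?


P(Y=0) = 13/28
E[X|Y=0] = (0*7 + 1*6)/13 = 6/13

6/13


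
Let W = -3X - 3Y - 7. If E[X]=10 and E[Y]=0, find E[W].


E[-3X - 3Y - 7] = -3*E[X] - 3*E[Y] - 7
= (-3)*(10) + (-3)*(0) + (-7)
= -30 + 0 - 7 = -37

-37


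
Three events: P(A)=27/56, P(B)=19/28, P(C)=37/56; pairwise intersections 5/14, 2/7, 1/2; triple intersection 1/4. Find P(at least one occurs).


P(A∪B∪C) = P(A)+P(B)+P(C) - P(AB)-P(AC)-P(BC) + P(ABC)
= 27/56+19/28+37/56 - 5/14-2/7-1/2 + 1/4
= 13/14

13/14


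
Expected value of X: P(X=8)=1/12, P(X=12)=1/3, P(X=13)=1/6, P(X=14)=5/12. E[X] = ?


E[X] = sum(x * P(x))
= 8*1/12 + 12*1/3 + 13*1/6 + 14*5/12
= 38/3

38/3


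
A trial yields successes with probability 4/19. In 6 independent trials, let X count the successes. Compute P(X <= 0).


P(X<=0) = P(X=0)
= 11390625/47045881
= 11390625/47045881

11390625/47045881


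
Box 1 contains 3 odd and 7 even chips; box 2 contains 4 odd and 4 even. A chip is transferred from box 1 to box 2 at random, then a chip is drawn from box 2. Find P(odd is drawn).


P(transfer odd) = 3/10; P(transfer even) = 7/10
If odd transferred: Urn II has 5 odd of 9, so P(odd|odd moved) = 5/9
If even transferred: Urn II has 4 odd of 9, so P(odd|even moved) = 4/9
By total probability: P(odd) = 3/10*5/9 + 7/10*4/9 = 43/90

43/90


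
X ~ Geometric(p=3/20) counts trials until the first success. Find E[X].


For geometric (trials until first success), E[X] = 1/p = 1/(3/20) = 20/3

20/3


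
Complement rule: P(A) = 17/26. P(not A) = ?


P(A') = 1 - P(A) = 1 - 17/26 = 9/26

9/26


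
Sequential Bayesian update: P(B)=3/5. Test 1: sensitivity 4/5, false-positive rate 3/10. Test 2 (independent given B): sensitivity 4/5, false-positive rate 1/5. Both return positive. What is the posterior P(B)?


After test 1: P(+) = 4/5*3/5 + 3/10*2/5 = 3/5
P(B|+) = (12/25)/(3/5) = 4/5
After test 2 (use post1 as new prior): P(+) = 4/5*4/5 + 1/5*1/5 = 17/25
P(B|+,+) = (16/25)/(17/25) = 16/17

16/17


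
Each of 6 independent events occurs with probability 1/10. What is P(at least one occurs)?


P(at least one) = 1 - P(none)
P(none) = (1 - 1/10)^6 = (9/10)^6 = 531441/1000000
P(at least one) = 1 - 531441/1000000 = 468559/1000000

468559/1000000


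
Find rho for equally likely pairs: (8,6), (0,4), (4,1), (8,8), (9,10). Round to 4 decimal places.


Cov(X,Y) = 7.5600, Var(X) = 11.3600, Var(Y) = 9.7600
rho = Cov/(sqrt(VarX)*sqrt(VarY)) = 0.7180

0.7180


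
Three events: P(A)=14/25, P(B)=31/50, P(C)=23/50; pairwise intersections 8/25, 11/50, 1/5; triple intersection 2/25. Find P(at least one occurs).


P(A∪B∪C) = P(A)+P(B)+P(C) - P(AB)-P(AC)-P(BC) + P(ABC)
= 14/25+31/50+23/50 - 8/25-11/50-1/5 + 2/25
= 49/50

49/50


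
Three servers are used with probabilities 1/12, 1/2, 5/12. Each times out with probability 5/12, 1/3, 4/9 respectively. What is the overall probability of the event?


P(A) = P(A|B1)P(B1) + P(A|B2)P(B2) + P(A|B3)P(B3)
= 5/12*1/12 + 1/3*1/2 + 4/9*5/12
= 5/144 + 1/6 + 5/27 = 167/432

167/432


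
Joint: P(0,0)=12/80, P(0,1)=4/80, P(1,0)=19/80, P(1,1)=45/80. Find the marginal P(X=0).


P(X=0) = P(0,0)+P(0,1) = 12/80 + 4/80 = 16/80 = 1/5

1/5


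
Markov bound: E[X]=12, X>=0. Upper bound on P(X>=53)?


Markov: P(X >= a) <= E[X]/a
P(X >= 53) <= 12/53

12/53


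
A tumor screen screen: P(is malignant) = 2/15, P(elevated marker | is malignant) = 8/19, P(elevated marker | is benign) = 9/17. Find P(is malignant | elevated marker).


P(A) = P(A|B)P(B) + P(A|B')P(B') = 8/19*2/15 + 9/17*13/15 = 499/969
P(B|A) = P(A|B)P(B)/P(A) = (16/285)/(499/969) = 272/2495

272/2495


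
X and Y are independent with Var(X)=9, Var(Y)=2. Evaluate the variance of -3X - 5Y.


Independence => Cov(X,Y)=0
Var(-3X - 5Y) = (-3)^2*Var(X) + (-5)^2*Var(Y)
= 9*9 + 25*2 = 131

131


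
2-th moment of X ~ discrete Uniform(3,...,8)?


E[X^2] = (1/6) * sum(x^2 for x=3..8)
= 199/6

199/6


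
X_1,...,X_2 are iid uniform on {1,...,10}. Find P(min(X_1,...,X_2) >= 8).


P(min >= 8) = P(all X_i >= 8) = (P(X_1 >= 8))^2
= (3/10)^2 = 9/100

9/100


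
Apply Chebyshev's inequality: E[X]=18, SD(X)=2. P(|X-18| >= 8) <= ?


k = 8/2 = 4
Chebyshev: P(|X-mu| >= k*sigma) <= 1/k^2 = 1/4^2 = 1/16

1/16


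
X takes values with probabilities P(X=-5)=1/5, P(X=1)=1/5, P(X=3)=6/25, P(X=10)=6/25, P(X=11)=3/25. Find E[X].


E[X] = sum(x * P(x))
= -5*1/5 + 1*1/5 + 3*6/25 + 10*6/25 + 11*3/25
= 91/25

91/25


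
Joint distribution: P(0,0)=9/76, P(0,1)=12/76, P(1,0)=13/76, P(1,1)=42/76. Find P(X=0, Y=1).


Read from table: P(X=0, Y=1) = 12/76 = 3/19

3/19


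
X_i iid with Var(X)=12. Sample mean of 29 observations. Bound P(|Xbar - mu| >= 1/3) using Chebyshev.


Var(Xbar) = Var(X)/n = 12/29
Chebyshev: P(|Xbar-mu| >= 1/3) <= Var(Xbar)/(1/3)^2 = (12/29)/(1/9) = 108/29
Bound exceeds 1, so trivial bound: 1

1


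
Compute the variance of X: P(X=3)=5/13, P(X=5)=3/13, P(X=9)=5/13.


E[X] = 75/13, E[X^2] = 525/13
Var(X) = E[X^2] - (E[X])^2 = 525/13 - (75/13)^2 = 1200/169

1200/169


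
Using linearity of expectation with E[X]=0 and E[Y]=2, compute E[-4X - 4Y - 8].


E[-4X - 4Y - 8] = -4*E[X] - 4*E[Y] - 8
= (-4)*(0) + (-4)*(2) + (-8)
= 0 - 8 - 8 = -16

-16


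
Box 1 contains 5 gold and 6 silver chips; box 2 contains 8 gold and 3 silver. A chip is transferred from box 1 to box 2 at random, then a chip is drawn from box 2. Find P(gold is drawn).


P(transfer gold) = 5/11; P(transfer silver) = 6/11
If gold transferred: Urn II has 9 gold of 12, so P(gold|gold moved) = 3/4
If silver transferred: Urn II has 8 gold of 12, so P(gold|silver moved) = 2/3
By total probability: P(gold) = 5/11*3/4 + 6/11*2/3 = 31/44

31/44


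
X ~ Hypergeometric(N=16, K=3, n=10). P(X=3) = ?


P(X=3) = C(3,3)*C(13,7) / C(16,10)
= 1*1716 / 8008
= 1716/8008 = 3/14

3/14


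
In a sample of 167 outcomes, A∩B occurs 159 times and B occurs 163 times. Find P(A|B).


P(A|B) = P(A∩B)/P(B) = (159/167)/(163/167) = 159/163

159/163


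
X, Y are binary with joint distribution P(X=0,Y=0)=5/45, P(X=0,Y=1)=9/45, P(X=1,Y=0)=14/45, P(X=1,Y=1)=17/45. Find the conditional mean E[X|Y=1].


P(Y=1) = 26/45
E[X|Y=1] = (0*9 + 1*17)/26 = 17/26

17/26


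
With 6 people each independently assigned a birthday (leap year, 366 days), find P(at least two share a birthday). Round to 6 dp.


P(all different) = prod((366-i)/366 for i=0..5) = 0.959646
P(at least one match) = 1 - 0.959646 = 0.040354

0.040354


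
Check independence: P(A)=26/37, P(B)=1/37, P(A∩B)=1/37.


P(A)*P(B) = 26/37*1/37 = 26/1369
P(A∩B) = 1/37 != 26/1369, so not independent

No, A and B are not independent


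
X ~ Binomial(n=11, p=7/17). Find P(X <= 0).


P(X<=0) = P(X=0)
= 100000000000/34271896307633
= 100000000000/34271896307633

100000000000/34271896307633


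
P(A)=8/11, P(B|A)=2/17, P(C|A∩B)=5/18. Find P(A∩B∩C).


P(A∩B∩C) = P(A) * P(B|A) * P(C|A∩B)
= 8/11 * 2/17 * 5/18
= 16/187 * 5/18 = 40/1683

40/1683


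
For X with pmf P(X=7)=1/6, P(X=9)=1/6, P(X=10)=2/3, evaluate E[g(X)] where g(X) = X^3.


E[X^3] = sum(g(x)*P(x))
= 343*1/6 + 729*1/6 + 1000*2/3
= 2536/3

2536/3


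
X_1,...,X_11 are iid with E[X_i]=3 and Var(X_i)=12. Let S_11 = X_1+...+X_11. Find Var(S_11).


By independence, Var(S_n) = n*Var(X_1) = 11*12 = 132

132
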